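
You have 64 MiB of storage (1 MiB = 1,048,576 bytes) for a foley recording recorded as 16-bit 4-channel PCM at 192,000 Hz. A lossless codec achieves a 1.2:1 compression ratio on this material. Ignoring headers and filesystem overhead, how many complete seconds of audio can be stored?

Uncompressed byte rate = 192,000 × 2 × 4 = 1,536,000 bytes/s.
After 1.2:1 compression, effective rate ≈ 1280000 bytes/s.
Capacity = 64 × 1,048,576 = 67,108,864 bytes.
67,108,864 / effective rate ≈ 52.43 s → 52 seconds.

52 seconds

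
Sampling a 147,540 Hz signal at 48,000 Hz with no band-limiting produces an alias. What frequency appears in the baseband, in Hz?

3,540 Hz

Nyquist = 48,000/2 = 24,000 Hz; 147,540 Hz exceeds it.
Alias = |147,540 − 3×48,000| = |147,540 − 144,000| = 3,540 Hz.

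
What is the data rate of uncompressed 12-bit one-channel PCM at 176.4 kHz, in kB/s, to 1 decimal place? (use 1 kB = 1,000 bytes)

264.6 kB/s

Bit rate = 176,400 × 12 × 1 = 2,116,800 bits/s.
2,116,800 / 8 = 264,600 B/s = 264.6 kB/s.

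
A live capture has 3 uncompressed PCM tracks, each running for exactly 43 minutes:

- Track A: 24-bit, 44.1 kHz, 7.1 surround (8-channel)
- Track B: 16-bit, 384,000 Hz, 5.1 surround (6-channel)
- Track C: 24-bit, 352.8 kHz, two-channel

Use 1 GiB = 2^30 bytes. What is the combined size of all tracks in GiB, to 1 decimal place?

exactly 43 minutes = 2,580 s.
Track A: 44,100 × 2,580 × 3 × 8 = 2,730,672,000 bytes.
Track B: 384,000 × 2,580 × 2 × 6 = 11,888,640,000 bytes.
Track C: 352,800 × 2,580 × 3 × 2 = 5,461,344,000 bytes.
Total = 20,080,656,000 bytes = 18.7 GiB.

18.7 GiB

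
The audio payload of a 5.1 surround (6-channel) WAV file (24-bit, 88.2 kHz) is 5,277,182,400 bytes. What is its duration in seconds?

Byte rate = 88,200 × 3 × 6 = 1,587,600 bytes/s.
Duration = 5,277,182,400 / 1,587,600 = 3,324 s.

3,324 seconds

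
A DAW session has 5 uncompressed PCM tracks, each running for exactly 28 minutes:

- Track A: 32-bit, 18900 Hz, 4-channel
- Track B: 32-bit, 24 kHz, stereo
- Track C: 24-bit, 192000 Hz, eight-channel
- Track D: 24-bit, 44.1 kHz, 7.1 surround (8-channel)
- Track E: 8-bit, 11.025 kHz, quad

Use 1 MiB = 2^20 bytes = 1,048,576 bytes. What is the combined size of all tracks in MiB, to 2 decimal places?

exactly 28 minutes = 1,680 s.
Track A: 18,900 × 1,680 × 4 × 4 = 508,032,000 bytes.
Track B: 24,000 × 1,680 × 4 × 2 = 322,560,000 bytes.
Track C: 192,000 × 1,680 × 3 × 8 = 7,741,440,000 bytes.
Track D: 44,100 × 1,680 × 3 × 8 = 1,778,112,000 bytes.
Track E: 11,025 × 1,680 × 1 × 4 = 74,088,000 bytes.
Total = 10,424,232,000 bytes = 9941.32 MiB.

9941.32 MiB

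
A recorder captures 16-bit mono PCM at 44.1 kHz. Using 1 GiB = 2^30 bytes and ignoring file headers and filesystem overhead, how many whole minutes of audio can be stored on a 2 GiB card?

405 minutes

Uncompressed byte rate = 44,100 × 2 × 1 = 88,200 bytes/s.
Capacity = 2 × 1,073,741,824 = 2,147,483,648 bytes.
2,147,483,648 / 88,200 ≈ 24347.89 s → 405 minutes.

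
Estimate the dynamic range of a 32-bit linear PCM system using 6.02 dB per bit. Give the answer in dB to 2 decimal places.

32 × 6.02 = 192.64 dB.

192.64 dB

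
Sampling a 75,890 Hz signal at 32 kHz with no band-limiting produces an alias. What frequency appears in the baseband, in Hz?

Nyquist = 32,000/2 = 16,000 Hz; 75,890 Hz exceeds it.
Alias = |75,890 − 2×32,000| = |75,890 − 64,000| = 11,890 Hz.

11,890 Hz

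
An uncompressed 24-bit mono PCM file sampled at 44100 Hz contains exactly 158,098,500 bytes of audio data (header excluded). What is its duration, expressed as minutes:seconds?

Byte rate = 44,100 × 3 × 1 = 132,300 bytes/s.
Duration = 158,098,500 / 132,300 = 1,195 s.
1,195 s = 19:55.

19:55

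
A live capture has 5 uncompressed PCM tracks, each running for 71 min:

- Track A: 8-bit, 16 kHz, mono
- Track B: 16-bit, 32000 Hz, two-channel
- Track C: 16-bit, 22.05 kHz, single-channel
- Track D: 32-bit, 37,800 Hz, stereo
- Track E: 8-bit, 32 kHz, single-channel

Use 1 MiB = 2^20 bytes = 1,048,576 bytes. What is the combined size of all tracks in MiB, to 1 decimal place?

71 min = 4,260 s.
Track A: 16,000 × 4,260 × 1 × 1 = 68,160,000 bytes.
Track B: 32,000 × 4,260 × 2 × 2 = 545,280,000 bytes.
Track C: 22,050 × 4,260 × 2 × 1 = 187,866,000 bytes.
Track D: 37,800 × 4,260 × 4 × 2 = 1,288,224,000 bytes.
Track E: 32,000 × 4,260 × 1 × 1 = 136,320,000 bytes.
Total = 2,225,850,000 bytes = 2122.7 MiB.

2122.7 MiB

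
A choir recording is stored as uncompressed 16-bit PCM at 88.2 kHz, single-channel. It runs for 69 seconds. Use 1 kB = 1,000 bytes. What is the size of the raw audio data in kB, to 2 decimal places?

12171.60 kB

Bytes = 88,200 samples/s × 69 s × 2 bytes/sample × 1 ch = 12,171,600 bytes.
12,171,600 / 1,000 = 12171.60 kB.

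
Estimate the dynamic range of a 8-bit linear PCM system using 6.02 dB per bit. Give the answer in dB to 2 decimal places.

48.16 dB

8 × 6.02 = 48.16 dB.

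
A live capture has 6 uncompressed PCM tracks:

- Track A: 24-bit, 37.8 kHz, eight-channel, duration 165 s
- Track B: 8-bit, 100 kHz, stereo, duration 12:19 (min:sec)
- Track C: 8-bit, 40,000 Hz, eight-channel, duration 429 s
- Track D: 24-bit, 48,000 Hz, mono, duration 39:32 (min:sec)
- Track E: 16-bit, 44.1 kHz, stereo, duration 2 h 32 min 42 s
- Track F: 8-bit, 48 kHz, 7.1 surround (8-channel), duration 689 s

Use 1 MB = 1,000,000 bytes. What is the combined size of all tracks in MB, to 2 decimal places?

Track A: 37,800 × 165 × 3 × 8 = 149,688,000 bytes.
Track B: 12:19 (min:sec) = 739 s; 100,000 × 739 × 1 × 2 = 147,800,000 bytes.
Track C: 40,000 × 429 × 1 × 8 = 137,280,000 bytes.
Track D: 39:32 (min:sec) = 2,372 s; 48,000 × 2,372 × 3 × 1 = 341,568,000 bytes.
Track E: 2 h 32 min 42 s = 9,162 s; 44,100 × 9,162 × 2 × 2 = 1,616,176,800 bytes.
Track F: 48,000 × 689 × 1 × 8 = 264,576,000 bytes.
Total = 2,657,088,800 bytes = 2657.09 MB.

2657.09 MB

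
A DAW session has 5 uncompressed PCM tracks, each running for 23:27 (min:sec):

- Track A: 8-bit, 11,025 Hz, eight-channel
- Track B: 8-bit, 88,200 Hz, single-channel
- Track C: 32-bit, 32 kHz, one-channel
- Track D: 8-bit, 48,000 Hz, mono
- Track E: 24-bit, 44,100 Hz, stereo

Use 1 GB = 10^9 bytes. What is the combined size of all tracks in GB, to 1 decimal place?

23:27 (min:sec) = 1,407 s.
Track A: 11,025 × 1,407 × 1 × 8 = 124,097,400 bytes.
Track B: 88,200 × 1,407 × 1 × 1 = 124,097,400 bytes.
Track C: 32,000 × 1,407 × 4 × 1 = 180,096,000 bytes.
Track D: 48,000 × 1,407 × 1 × 1 = 67,536,000 bytes.
Track E: 44,100 × 1,407 × 3 × 2 = 372,292,200 bytes.
Total = 868,119,000 bytes = 0.9 GB.

0.9 GB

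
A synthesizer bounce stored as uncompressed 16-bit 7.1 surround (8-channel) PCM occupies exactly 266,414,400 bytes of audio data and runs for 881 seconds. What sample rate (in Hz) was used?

18,900 Hz

Bytes = sample_rate × seconds × bytes_per_sample × channels.
sample_rate = 266,414,400 / (881 × 2 × 8) = 266,414,400 / 14,096 = 18,900 Hz.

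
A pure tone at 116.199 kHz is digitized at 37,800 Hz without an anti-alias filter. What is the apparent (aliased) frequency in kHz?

2.799 kHz

Nyquist = 37,800/2 = 18,900 Hz; 116,199 Hz exceeds it.
Alias = |116,199 − 3×37,800| = |116,199 − 113,400| = 2,799 Hz = 2.799 kHz.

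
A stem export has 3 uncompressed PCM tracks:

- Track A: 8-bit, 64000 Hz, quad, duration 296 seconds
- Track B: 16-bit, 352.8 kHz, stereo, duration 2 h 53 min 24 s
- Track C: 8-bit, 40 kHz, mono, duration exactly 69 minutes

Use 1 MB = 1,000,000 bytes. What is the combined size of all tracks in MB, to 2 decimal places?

Track A: 64,000 × 296 × 1 × 4 = 75,776,000 bytes.
Track B: 2 h 53 min 24 s = 10,404 s; 352,800 × 10,404 × 2 × 2 = 14,682,124,800 bytes.
Track C: exactly 69 minutes = 4,140 s; 40,000 × 4,140 × 1 × 1 = 165,600,000 bytes.
Total = 14,923,500,800 bytes = 14923.50 MB.

14923.50 MB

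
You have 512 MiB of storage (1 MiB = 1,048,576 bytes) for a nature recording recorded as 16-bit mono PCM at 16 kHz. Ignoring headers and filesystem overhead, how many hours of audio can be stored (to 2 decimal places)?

4.66 hours

Uncompressed byte rate = 16,000 × 2 × 1 = 32,000 bytes/s.
Capacity = 512 × 1,048,576 = 536,870,912 bytes.
536,870,912 / 32,000 ≈ 16777.22 s → 4.66 hours.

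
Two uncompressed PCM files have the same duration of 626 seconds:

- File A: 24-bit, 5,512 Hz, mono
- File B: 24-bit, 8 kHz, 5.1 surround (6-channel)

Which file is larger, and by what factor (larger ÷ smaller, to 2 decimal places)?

File B, by a factor of 8.71

File A: 5,512 × 3 × 1 = 16,536 bytes/s.
File B: 8,000 × 3 × 6 = 144,000 bytes/s.
File B is larger; ratio = 90,144,000 / 10,351,536 = 8.71.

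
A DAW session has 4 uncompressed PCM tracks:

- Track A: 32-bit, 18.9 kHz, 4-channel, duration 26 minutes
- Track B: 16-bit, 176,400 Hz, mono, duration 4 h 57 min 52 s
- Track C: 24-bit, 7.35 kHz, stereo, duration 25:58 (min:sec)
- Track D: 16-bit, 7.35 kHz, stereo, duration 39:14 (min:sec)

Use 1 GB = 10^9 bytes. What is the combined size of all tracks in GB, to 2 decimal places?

6.91 GB

Track A: 26 minutes = 1,560 s; 18,900 × 1,560 × 4 × 4 = 471,744,000 bytes.
Track B: 4 h 57 min 52 s = 17,872 s; 176,400 × 17,872 × 2 × 1 = 6,305,241,600 bytes.
Track C: 25:58 (min:sec) = 1,558 s; 7,350 × 1,558 × 3 × 2 = 68,707,800 bytes.
Track D: 39:14 (min:sec) = 2,354 s; 7,350 × 2,354 × 2 × 2 = 69,207,600 bytes.
Total = 6,914,901,000 bytes = 6.91 GB.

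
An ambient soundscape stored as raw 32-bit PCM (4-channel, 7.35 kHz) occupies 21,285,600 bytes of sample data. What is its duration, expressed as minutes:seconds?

Byte rate = 7,350 × 4 × 4 = 117,600 bytes/s.
Duration = 21,285,600 / 117,600 = 181 s.
181 s = 3:01.

3:01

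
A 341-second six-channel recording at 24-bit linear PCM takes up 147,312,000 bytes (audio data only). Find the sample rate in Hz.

Bytes = sample_rate × seconds × bytes_per_sample × channels.
sample_rate = 147,312,000 / (341 × 3 × 6) = 147,312,000 / 6,138 = 24,000 Hz.

24,000 Hz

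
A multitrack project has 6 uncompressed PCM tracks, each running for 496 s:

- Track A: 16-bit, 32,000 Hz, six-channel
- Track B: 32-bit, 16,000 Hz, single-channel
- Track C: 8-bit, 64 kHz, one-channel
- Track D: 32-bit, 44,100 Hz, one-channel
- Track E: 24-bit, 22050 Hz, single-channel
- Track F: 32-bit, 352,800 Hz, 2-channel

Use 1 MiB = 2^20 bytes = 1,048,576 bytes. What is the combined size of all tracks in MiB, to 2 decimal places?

1691.98 MiB

Track A: 32,000 × 496 × 2 × 6 = 190,464,000 bytes.
Track B: 16,000 × 496 × 4 × 1 = 31,744,000 bytes.
Track C: 64,000 × 496 × 1 × 1 = 31,744,000 bytes.
Track D: 44,100 × 496 × 4 × 1 = 87,494,400 bytes.
Track E: 22,050 × 496 × 3 × 1 = 32,810,400 bytes.
Track F: 352,800 × 496 × 4 × 2 = 1,399,910,400 bytes.
Total = 1,774,167,200 bytes = 1691.98 MiB.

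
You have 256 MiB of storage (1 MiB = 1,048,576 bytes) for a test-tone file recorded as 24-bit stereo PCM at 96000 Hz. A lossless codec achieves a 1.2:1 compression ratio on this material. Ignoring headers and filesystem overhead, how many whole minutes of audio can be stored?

9 minutes

Uncompressed byte rate = 96,000 × 3 × 2 = 576,000 bytes/s.
After 1.2:1 compression, effective rate ≈ 480000 bytes/s.
Capacity = 256 × 1,048,576 = 268,435,456 bytes.
268,435,456 / effective rate ≈ 559.24 s → 9 minutes.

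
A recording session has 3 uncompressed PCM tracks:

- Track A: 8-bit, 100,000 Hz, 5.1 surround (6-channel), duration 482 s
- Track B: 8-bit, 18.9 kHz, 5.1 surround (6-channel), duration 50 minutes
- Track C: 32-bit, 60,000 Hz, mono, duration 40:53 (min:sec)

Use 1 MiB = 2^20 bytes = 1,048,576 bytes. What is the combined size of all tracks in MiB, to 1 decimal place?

Track A: 100,000 × 482 × 1 × 6 = 289,200,000 bytes.
Track B: 50 minutes = 3,000 s; 18,900 × 3,000 × 1 × 6 = 340,200,000 bytes.
Track C: 40:53 (min:sec) = 2,453 s; 60,000 × 2,453 × 4 × 1 = 588,720,000 bytes.
Total = 1,218,120,000 bytes = 1161.7 MiB.

1161.7 MiB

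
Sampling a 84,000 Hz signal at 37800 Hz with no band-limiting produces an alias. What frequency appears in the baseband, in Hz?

8,400 Hz

Nyquist = 37,800/2 = 18,900 Hz; 84,000 Hz exceeds it.
Alias = |84,000 − 2×37,800| = |84,000 − 75,600| = 8,400 Hz.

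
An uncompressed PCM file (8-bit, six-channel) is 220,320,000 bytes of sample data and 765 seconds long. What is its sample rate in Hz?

48,000 Hz

Bytes = sample_rate × seconds × bytes_per_sample × channels.
sample_rate = 220,320,000 / (765 × 1 × 6) = 220,320,000 / 4,590 = 48,000 Hz.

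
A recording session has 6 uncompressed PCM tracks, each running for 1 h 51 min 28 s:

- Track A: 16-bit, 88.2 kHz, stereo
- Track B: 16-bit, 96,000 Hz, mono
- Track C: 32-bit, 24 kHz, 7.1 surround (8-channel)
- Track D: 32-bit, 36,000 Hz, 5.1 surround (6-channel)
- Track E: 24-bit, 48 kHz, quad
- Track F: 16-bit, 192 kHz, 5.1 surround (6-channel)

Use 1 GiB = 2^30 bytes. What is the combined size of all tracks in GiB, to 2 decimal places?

1 h 51 min 28 s = 6,688 s.
Track A: 88,200 × 6,688 × 2 × 2 = 2,359,526,400 bytes.
Track B: 96,000 × 6,688 × 2 × 1 = 1,284,096,000 bytes.
Track C: 24,000 × 6,688 × 4 × 8 = 5,136,384,000 bytes.
Track D: 36,000 × 6,688 × 4 × 6 = 5,778,432,000 bytes.
Track E: 48,000 × 6,688 × 3 × 4 = 3,852,288,000 bytes.
Track F: 192,000 × 6,688 × 2 × 6 = 15,409,152,000 bytes.
Total = 33,819,878,400 bytes = 31.50 GiB.

31.50 GiB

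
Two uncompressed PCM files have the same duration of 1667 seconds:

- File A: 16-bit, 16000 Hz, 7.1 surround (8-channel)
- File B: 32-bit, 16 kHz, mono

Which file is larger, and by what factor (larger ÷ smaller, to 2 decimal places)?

File A: 16,000 × 2 × 8 = 256,000 bytes/s.
File B: 16,000 × 4 × 1 = 64,000 bytes/s.
File A is larger; ratio = 426,752,000 / 106,688,000 = 4.00.

File A, by a factor of 4.00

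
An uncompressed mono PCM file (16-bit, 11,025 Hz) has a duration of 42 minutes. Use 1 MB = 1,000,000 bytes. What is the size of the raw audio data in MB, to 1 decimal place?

Duration = 42 minutes = 2,520 s.
Bytes = 11,025 samples/s × 2,520 s × 2 bytes/sample × 1 ch = 55,566,000 bytes.
55,566,000 / 1,000,000 = 55.6 MB.

55.6 MB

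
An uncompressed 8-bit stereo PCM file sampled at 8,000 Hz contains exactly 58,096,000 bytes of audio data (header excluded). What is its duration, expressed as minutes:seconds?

Byte rate = 8,000 × 1 × 2 = 16,000 bytes/s.
Duration = 58,096,000 / 16,000 = 3,631 s.
3,631 s = 60:31.

60:31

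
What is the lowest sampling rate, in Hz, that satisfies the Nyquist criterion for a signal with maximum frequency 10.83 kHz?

21,660 Hz

Minimum sample rate = 2 × 10,830 Hz = 21,660 Hz.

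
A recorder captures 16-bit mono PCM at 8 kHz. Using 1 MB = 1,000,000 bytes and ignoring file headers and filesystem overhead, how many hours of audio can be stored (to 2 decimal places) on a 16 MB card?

0.28 hours

Uncompressed byte rate = 8,000 × 2 × 1 = 16,000 bytes/s.
Capacity = 16 × 1,000,000 = 16,000,000 bytes.
16,000,000 / 16,000 ≈ 1000 s → 0.28 hours.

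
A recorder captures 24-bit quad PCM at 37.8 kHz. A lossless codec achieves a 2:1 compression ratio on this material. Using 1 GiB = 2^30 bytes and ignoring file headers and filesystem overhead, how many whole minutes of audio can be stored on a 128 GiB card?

Uncompressed byte rate = 37,800 × 3 × 4 = 453,600 bytes/s.
After 2:1 compression, effective rate ≈ 226800 bytes/s.
Capacity = 128 × 1,073,741,824 = 137,438,953,472 bytes.
137,438,953,472 / effective rate ≈ 605991.86 s → 10,099 minutes.

10,099 minutes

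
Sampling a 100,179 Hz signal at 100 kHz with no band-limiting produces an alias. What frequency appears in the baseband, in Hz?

179 Hz

Nyquist = 100,000/2 = 50,000 Hz; 100,179 Hz exceeds it.
Alias = |100,179 − 1×100,000| = |100,179 − 100,000| = 179 Hz.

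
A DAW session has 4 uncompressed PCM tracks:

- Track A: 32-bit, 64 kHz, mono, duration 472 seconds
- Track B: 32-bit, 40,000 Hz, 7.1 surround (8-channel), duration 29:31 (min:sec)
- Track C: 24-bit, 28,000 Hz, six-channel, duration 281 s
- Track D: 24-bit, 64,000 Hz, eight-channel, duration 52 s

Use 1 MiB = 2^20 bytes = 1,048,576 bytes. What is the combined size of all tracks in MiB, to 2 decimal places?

2488.33 MiB

Track A: 64,000 × 472 × 4 × 1 = 120,832,000 bytes.
Track B: 29:31 (min:sec) = 1,771 s; 40,000 × 1,771 × 4 × 8 = 2,266,880,000 bytes.
Track C: 28,000 × 281 × 3 × 6 = 141,624,000 bytes.
Track D: 64,000 × 52 × 3 × 8 = 79,872,000 bytes.
Total = 2,609,208,000 bytes = 2488.33 MiB.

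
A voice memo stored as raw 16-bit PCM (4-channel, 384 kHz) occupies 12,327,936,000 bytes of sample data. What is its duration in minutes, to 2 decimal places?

Byte rate = 384,000 × 2 × 4 = 3,072,000 bytes/s.
Duration = 12,327,936,000 / 3,072,000 = 4,013 s.
4,013 s / 60 = 66.88 minutes.

66.88 minutes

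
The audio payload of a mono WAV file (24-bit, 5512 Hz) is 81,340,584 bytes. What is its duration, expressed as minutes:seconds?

Byte rate = 5,512 × 3 × 1 = 16,536 bytes/s.
Duration = 81,340,584 / 16,536 = 4,919 s.
4,919 s = 81:59.

81:59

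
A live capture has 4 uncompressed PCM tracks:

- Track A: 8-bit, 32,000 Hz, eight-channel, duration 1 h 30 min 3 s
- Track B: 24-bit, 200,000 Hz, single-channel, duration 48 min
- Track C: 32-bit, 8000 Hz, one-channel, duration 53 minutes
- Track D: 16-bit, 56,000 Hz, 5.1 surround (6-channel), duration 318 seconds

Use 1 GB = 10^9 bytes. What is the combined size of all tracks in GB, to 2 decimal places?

Track A: 1 h 30 min 3 s = 5,403 s; 32,000 × 5,403 × 1 × 8 = 1,383,168,000 bytes.
Track B: 48 min = 2,880 s; 200,000 × 2,880 × 3 × 1 = 1,728,000,000 bytes.
Track C: 53 minutes = 3,180 s; 8,000 × 3,180 × 4 × 1 = 101,760,000 bytes.
Track D: 56,000 × 318 × 2 × 6 = 213,696,000 bytes.
Total = 3,426,624,000 bytes = 3.43 GB.

3.43 GB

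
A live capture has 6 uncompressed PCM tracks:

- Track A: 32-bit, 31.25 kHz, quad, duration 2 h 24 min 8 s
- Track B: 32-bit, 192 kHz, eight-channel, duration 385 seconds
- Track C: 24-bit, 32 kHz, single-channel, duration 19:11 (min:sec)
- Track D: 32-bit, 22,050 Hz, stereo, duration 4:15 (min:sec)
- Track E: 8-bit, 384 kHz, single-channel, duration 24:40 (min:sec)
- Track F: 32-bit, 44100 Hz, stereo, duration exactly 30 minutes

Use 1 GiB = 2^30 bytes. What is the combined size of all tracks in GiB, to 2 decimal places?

Track A: 2 h 24 min 8 s = 8,648 s; 31,250 × 8,648 × 4 × 4 = 4,324,000,000 bytes.
Track B: 192,000 × 385 × 4 × 8 = 2,365,440,000 bytes.
Track C: 19:11 (min:sec) = 1,151 s; 32,000 × 1,151 × 3 × 1 = 110,496,000 bytes.
Track D: 4:15 (min:sec) = 255 s; 22,050 × 255 × 4 × 2 = 44,982,000 bytes.
Track E: 24:40 (min:sec) = 1,480 s; 384,000 × 1,480 × 1 × 1 = 568,320,000 bytes.
Track F: exactly 30 minutes = 1,800 s; 44,100 × 1,800 × 4 × 2 = 635,040,000 bytes.
Total = 8,048,278,000 bytes = 7.50 GiB.

7.50 GiB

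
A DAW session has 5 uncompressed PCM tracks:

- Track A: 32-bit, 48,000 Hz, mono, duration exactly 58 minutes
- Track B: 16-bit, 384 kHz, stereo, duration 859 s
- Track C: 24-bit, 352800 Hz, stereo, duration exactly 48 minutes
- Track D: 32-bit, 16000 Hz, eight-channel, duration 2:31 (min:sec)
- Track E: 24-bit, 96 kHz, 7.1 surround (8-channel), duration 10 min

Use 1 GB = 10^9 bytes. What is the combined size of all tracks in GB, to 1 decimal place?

9.5 GB

Track A: exactly 58 minutes = 3,480 s; 48,000 × 3,480 × 4 × 1 = 668,160,000 bytes.
Track B: 384,000 × 859 × 2 × 2 = 1,319,424,000 bytes.
Track C: exactly 48 minutes = 2,880 s; 352,800 × 2,880 × 3 × 2 = 6,096,384,000 bytes.
Track D: 2:31 (min:sec) = 151 s; 16,000 × 151 × 4 × 8 = 77,312,000 bytes.
Track E: 10 min = 600 s; 96,000 × 600 × 3 × 8 = 1,382,400,000 bytes.
Total = 9,543,680,000 bytes = 9.5 GB.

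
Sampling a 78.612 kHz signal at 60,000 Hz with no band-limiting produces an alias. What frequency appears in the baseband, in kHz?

Nyquist = 60,000/2 = 30,000 Hz; 78,612 Hz exceeds it.
Alias = |78,612 − 1×60,000| = |78,612 − 60,000| = 18,612 Hz = 18.612 kHz.

18.612 kHz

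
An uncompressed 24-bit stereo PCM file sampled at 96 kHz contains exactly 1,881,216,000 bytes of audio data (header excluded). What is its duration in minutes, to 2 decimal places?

Byte rate = 96,000 × 3 × 2 = 576,000 bytes/s.
Duration = 1,881,216,000 / 576,000 = 3,266 s.
3,266 s / 60 = 54.43 minutes.

54.43 minutes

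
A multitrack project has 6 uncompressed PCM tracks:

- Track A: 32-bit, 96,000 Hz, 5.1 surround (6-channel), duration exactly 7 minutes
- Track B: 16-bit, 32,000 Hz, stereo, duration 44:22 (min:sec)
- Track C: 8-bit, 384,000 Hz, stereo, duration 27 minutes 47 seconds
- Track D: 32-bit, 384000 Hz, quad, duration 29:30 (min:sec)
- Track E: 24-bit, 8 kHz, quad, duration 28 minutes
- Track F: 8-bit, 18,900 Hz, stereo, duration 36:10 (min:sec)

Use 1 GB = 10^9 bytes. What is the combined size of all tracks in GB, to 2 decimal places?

13.71 GB

Track A: exactly 7 minutes = 420 s; 96,000 × 420 × 4 × 6 = 967,680,000 bytes.
Track B: 44:22 (min:sec) = 2,662 s; 32,000 × 2,662 × 2 × 2 = 340,736,000 bytes.
Track C: 27 minutes 47 seconds = 1,667 s; 384,000 × 1,667 × 1 × 2 = 1,280,256,000 bytes.
Track D: 29:30 (min:sec) = 1,770 s; 384,000 × 1,770 × 4 × 4 = 10,874,880,000 bytes.
Track E: 28 minutes = 1,680 s; 8,000 × 1,680 × 3 × 4 = 161,280,000 bytes.
Track F: 36:10 (min:sec) = 2,170 s; 18,900 × 2,170 × 1 × 2 = 82,026,000 bytes.
Total = 13,706,858,000 bytes = 13.71 GB.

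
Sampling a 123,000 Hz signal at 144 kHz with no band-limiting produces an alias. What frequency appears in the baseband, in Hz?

Nyquist = 144,000/2 = 72,000 Hz; 123,000 Hz exceeds it.
Alias = |123,000 − 1×144,000| = |123,000 − 144,000| = 21,000 Hz.

21,000 Hz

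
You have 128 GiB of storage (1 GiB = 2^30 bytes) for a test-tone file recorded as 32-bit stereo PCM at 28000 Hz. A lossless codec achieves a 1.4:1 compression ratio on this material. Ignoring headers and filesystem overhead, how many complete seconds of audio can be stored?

Uncompressed byte rate = 28,000 × 4 × 2 = 224,000 bytes/s.
After 1.4:1 compression, effective rate ≈ 160000 bytes/s.
Capacity = 128 × 1,073,741,824 = 137,438,953,472 bytes.
137,438,953,472 / effective rate ≈ 858993.46 s → 858,993 seconds.

858,993 seconds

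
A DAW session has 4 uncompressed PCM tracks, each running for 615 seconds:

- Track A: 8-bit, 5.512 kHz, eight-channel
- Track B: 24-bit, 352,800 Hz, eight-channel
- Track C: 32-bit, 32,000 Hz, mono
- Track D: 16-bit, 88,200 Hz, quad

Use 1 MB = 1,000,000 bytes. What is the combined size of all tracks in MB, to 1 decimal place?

5747.1 MB

Track A: 5,512 × 615 × 1 × 8 = 27,119,040 bytes.
Track B: 352,800 × 615 × 3 × 8 = 5,207,328,000 bytes.
Track C: 32,000 × 615 × 4 × 1 = 78,720,000 bytes.
Track D: 88,200 × 615 × 2 × 4 = 433,944,000 bytes.
Total = 5,747,111,040 bytes = 5747.1 MB.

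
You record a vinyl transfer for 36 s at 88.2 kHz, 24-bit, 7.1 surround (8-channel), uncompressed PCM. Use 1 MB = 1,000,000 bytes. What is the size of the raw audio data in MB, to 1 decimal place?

76.2 MB

Bytes = 88,200 samples/s × 36 s × 3 bytes/sample × 8 ch = 76,204,800 bytes.
76,204,800 / 1,000,000 = 76.2 MB.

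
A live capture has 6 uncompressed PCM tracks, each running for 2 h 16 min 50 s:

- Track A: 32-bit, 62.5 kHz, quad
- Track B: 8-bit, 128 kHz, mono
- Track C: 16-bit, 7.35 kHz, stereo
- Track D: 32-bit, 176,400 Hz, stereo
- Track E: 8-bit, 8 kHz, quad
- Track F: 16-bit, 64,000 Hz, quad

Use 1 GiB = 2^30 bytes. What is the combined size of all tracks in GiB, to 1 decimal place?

23.8 GiB

2 h 16 min 50 s = 8,210 s.
Track A: 62,500 × 8,210 × 4 × 4 = 8,210,000,000 bytes.
Track B: 128,000 × 8,210 × 1 × 1 = 1,050,880,000 bytes.
Track C: 7,350 × 8,210 × 2 × 2 = 241,374,000 bytes.
Track D: 176,400 × 8,210 × 4 × 2 = 11,585,952,000 bytes.
Track E: 8,000 × 8,210 × 1 × 4 = 262,720,000 bytes.
Track F: 64,000 × 8,210 × 2 × 4 = 4,203,520,000 bytes.
Total = 25,554,446,000 bytes = 23.8 GiB.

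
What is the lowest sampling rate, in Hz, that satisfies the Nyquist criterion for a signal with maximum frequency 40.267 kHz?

Minimum sample rate = 2 × 40,267 Hz = 80,534 Hz.

80,534 Hz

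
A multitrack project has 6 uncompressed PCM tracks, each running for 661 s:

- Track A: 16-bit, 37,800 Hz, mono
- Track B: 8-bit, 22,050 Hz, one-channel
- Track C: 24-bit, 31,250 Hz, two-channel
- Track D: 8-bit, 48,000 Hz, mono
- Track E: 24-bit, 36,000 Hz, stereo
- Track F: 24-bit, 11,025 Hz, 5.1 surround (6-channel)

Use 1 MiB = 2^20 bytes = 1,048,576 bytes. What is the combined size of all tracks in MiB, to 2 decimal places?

471.27 MiB

Track A: 37,800 × 661 × 2 × 1 = 49,971,600 bytes.
Track B: 22,050 × 661 × 1 × 1 = 14,575,050 bytes.
Track C: 31,250 × 661 × 3 × 2 = 123,937,500 bytes.
Track D: 48,000 × 661 × 1 × 1 = 31,728,000 bytes.
Track E: 36,000 × 661 × 3 × 2 = 142,776,000 bytes.
Track F: 11,025 × 661 × 3 × 6 = 131,175,450 bytes.
Total = 494,163,600 bytes = 471.27 MiB.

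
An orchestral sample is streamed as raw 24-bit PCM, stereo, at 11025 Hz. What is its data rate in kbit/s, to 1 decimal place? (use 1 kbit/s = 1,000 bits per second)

Bit rate = 11,025 × 24 × 2 = 529,200 bits/s.
= 529.2 kbit/s.

529.2 kbit/s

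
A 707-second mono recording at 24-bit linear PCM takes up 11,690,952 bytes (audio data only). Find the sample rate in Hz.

5,512 Hz

Bytes = sample_rate × seconds × bytes_per_sample × channels.
sample_rate = 11,690,952 / (707 × 3 × 1) = 11,690,952 / 2,121 = 5,512 Hz.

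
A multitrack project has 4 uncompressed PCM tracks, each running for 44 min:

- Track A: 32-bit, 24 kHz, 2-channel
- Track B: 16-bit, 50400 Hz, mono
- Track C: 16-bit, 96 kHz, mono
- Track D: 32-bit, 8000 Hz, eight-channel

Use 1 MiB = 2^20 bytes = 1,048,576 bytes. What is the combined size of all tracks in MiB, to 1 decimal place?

1865.1 MiB

44 min = 2,640 s.
Track A: 24,000 × 2,640 × 4 × 2 = 506,880,000 bytes.
Track B: 50,400 × 2,640 × 2 × 1 = 266,112,000 bytes.
Track C: 96,000 × 2,640 × 2 × 1 = 506,880,000 bytes.
Track D: 8,000 × 2,640 × 4 × 8 = 675,840,000 bytes.
Total = 1,955,712,000 bytes = 1865.1 MiB.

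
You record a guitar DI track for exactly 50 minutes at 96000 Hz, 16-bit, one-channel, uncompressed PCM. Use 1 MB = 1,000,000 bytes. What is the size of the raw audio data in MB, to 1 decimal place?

576.0 MB

Duration = exactly 50 minutes = 3,000 s.
Bytes = 96,000 samples/s × 3,000 s × 2 bytes/sample × 1 ch = 576,000,000 bytes.
576,000,000 / 1,000,000 = 576.0 MB.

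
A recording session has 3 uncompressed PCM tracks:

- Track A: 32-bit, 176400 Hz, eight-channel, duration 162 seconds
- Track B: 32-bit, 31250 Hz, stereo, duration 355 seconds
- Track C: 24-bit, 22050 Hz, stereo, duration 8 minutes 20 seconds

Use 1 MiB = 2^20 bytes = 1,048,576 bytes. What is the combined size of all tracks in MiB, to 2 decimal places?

Track A: 176,400 × 162 × 4 × 8 = 914,457,600 bytes.
Track B: 31,250 × 355 × 4 × 2 = 88,750,000 bytes.
Track C: 8 minutes 20 seconds = 500 s; 22,050 × 500 × 3 × 2 = 66,150,000 bytes.
Total = 1,069,357,600 bytes = 1019.82 MiB.

1019.82 MiB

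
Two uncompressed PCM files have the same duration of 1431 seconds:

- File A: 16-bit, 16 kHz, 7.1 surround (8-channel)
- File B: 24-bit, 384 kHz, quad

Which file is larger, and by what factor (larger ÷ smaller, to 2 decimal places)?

File B, by a factor of 18.00

File A: 16,000 × 2 × 8 = 256,000 bytes/s.
File B: 384,000 × 3 × 4 = 4,608,000 bytes/s.
File B is larger; ratio = 6,594,048,000 / 366,336,000 = 18.00.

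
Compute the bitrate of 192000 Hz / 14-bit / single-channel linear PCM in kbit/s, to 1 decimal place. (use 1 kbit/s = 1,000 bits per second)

Bit rate = 192,000 × 14 × 1 = 2,688,000 bits/s.
= 2688.0 kbit/s.

2688.0 kbit/s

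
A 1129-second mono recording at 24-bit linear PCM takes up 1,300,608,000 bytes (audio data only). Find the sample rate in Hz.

384,000 Hz

Bytes = sample_rate × seconds × bytes_per_sample × channels.
sample_rate = 1,300,608,000 / (1,129 × 3 × 1) = 1,300,608,000 / 3,387 = 384,000 Hz.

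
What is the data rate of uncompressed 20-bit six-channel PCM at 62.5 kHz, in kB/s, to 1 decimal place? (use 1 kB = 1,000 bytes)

Bit rate = 62,500 × 20 × 6 = 7,500,000 bits/s.
7,500,000 / 8 = 937,500 B/s = 937.5 kB/s.

937.5 kB/s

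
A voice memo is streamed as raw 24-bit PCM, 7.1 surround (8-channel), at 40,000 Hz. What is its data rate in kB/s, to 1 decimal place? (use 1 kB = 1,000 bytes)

Bit rate = 40,000 × 24 × 8 = 7,680,000 bits/s.
7,680,000 / 8 = 960,000 B/s = 960.0 kB/s.

960.0 kB/s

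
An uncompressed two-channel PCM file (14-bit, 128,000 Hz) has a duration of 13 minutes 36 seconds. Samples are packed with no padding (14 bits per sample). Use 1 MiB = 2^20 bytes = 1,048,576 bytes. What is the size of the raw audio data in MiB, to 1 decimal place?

Duration = 13 minutes 36 seconds = 816 s.
Bits = 128,000 × 816 × 14 × 2 = 2,924,544,000 bits = 365,568,000 bytes.
365,568,000 / 1,048,576 = 348.6 MiB.

348.6 MiB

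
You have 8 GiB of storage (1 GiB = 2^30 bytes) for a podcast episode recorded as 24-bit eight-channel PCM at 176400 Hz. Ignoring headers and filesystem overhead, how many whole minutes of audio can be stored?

Uncompressed byte rate = 176,400 × 3 × 8 = 4,233,600 bytes/s.
Capacity = 8 × 1,073,741,824 = 8,589,934,592 bytes.
8,589,934,592 / 4,233,600 ≈ 2028.99 s → 33 minutes.

33 minutes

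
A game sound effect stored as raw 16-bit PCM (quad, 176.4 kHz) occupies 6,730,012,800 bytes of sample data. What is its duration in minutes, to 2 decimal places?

79.48 minutes

Byte rate = 176,400 × 2 × 4 = 1,411,200 bytes/s.
Duration = 6,730,012,800 / 1,411,200 = 4,769 s.
4,769 s / 60 = 79.48 minutes.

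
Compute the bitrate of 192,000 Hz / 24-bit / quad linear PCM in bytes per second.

Bit rate = 192,000 × 24 × 4 = 18,432,000 bits/s.
18,432,000 / 8 = 2,304,000 bytes/s.

2,304,000 bytes/s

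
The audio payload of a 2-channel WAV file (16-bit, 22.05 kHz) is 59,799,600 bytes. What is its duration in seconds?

Byte rate = 22,050 × 2 × 2 = 88,200 bytes/s.
Duration = 59,799,600 / 88,200 = 678 s.

678 seconds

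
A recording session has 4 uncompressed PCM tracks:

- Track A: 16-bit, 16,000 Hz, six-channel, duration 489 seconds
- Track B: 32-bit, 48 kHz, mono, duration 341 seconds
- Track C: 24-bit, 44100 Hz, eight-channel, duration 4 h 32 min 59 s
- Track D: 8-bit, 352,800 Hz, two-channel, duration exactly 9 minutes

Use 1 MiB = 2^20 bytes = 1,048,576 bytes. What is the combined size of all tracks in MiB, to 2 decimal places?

17047.80 MiB

Track A: 16,000 × 489 × 2 × 6 = 93,888,000 bytes.
Track B: 48,000 × 341 × 4 × 1 = 65,472,000 bytes.
Track C: 4 h 32 min 59 s = 16,379 s; 44,100 × 16,379 × 3 × 8 = 17,335,533,600 bytes.
Track D: exactly 9 minutes = 540 s; 352,800 × 540 × 1 × 2 = 381,024,000 bytes.
Total = 17,875,917,600 bytes = 17047.80 MiB.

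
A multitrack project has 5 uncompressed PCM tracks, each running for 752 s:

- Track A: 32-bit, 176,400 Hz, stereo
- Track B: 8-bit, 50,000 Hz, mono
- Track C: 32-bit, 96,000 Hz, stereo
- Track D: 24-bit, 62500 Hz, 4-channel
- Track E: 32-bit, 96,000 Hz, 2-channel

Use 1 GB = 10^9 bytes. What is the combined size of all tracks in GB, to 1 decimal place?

Track A: 176,400 × 752 × 4 × 2 = 1,061,222,400 bytes.
Track B: 50,000 × 752 × 1 × 1 = 37,600,000 bytes.
Track C: 96,000 × 752 × 4 × 2 = 577,536,000 bytes.
Track D: 62,500 × 752 × 3 × 4 = 564,000,000 bytes.
Track E: 96,000 × 752 × 4 × 2 = 577,536,000 bytes.
Total = 2,817,894,400 bytes = 2.8 GB.

2.8 GB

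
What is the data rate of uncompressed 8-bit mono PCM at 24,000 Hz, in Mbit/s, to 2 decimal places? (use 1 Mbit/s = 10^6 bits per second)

0.19 Mbit/s

Bit rate = 24,000 × 8 × 1 = 192,000 bits/s.
= 0.19 Mbit/s.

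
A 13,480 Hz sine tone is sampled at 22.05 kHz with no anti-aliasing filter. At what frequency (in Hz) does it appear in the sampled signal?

Nyquist = 22,050/2 = 11,025 Hz; 13,480 Hz exceeds it.
Alias = |13,480 − 1×22,050| = |13,480 − 22,050| = 8,570 Hz.

8,570 Hz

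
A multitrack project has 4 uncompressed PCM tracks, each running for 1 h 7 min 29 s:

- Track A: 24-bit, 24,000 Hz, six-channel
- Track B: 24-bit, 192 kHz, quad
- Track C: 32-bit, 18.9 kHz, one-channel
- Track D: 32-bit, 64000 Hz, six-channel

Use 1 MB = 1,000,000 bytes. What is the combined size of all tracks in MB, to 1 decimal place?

1 h 7 min 29 s = 4,049 s.
Track A: 24,000 × 4,049 × 3 × 6 = 1,749,168,000 bytes.
Track B: 192,000 × 4,049 × 3 × 4 = 9,328,896,000 bytes.
Track C: 18,900 × 4,049 × 4 × 1 = 306,104,400 bytes.
Track D: 64,000 × 4,049 × 4 × 6 = 6,219,264,000 bytes.
Total = 17,603,432,400 bytes = 17603.4 MB.

17603.4 MB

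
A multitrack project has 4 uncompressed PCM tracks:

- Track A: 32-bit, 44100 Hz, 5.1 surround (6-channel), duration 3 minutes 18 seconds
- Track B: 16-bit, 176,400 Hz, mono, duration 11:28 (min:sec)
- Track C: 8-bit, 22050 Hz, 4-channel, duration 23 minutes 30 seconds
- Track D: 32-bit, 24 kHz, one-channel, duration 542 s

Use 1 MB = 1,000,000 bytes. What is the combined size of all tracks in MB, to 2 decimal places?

Track A: 3 minutes 18 seconds = 198 s; 44,100 × 198 × 4 × 6 = 209,563,200 bytes.
Track B: 11:28 (min:sec) = 688 s; 176,400 × 688 × 2 × 1 = 242,726,400 bytes.
Track C: 23 minutes 30 seconds = 1,410 s; 22,050 × 1,410 × 1 × 4 = 124,362,000 bytes.
Track D: 24,000 × 542 × 4 × 1 = 52,032,000 bytes.
Total = 628,683,600 bytes = 628.68 MB.

628.68 MB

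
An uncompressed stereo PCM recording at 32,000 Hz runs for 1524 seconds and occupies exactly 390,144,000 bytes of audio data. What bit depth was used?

Bytes per sample = 390,144,000 / (32,000 × 1,524 × 2) = 390,144,000 / 97,536,000 = 4.
Bit depth = 4 × 8 = 32 bits.

32 bits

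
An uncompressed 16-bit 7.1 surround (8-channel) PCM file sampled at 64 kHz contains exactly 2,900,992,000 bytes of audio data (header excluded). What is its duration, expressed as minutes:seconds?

Byte rate = 64,000 × 2 × 8 = 1,024,000 bytes/s.
Duration = 2,900,992,000 / 1,024,000 = 2,833 s.
2,833 s = 47:13.

47:13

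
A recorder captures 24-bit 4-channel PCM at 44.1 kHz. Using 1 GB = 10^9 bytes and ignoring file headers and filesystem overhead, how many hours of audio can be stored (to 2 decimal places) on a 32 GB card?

16.80 hours

Uncompressed byte rate = 44,100 × 3 × 4 = 529,200 bytes/s.
Capacity = 32 × 1,000,000,000 = 32,000,000,000 bytes.
32,000,000,000 / 529,200 ≈ 60468.63 s → 16.80 hours.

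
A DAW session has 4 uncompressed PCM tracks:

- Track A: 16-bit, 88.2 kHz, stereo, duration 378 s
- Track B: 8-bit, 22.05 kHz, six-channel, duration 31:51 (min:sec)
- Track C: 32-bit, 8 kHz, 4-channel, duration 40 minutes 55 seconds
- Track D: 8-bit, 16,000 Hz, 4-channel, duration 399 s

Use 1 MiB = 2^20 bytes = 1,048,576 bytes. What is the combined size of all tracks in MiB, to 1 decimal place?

Track A: 88,200 × 378 × 2 × 2 = 133,358,400 bytes.
Track B: 31:51 (min:sec) = 1,911 s; 22,050 × 1,911 × 1 × 6 = 252,825,300 bytes.
Track C: 40 minutes 55 seconds = 2,455 s; 8,000 × 2,455 × 4 × 4 = 314,240,000 bytes.
Track D: 16,000 × 399 × 1 × 4 = 25,536,000 bytes.
Total = 725,959,700 bytes = 692.3 MiB.

692.3 MiB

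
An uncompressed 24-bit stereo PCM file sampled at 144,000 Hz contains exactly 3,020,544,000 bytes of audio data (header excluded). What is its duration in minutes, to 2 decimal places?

Byte rate = 144,000 × 3 × 2 = 864,000 bytes/s.
Duration = 3,020,544,000 / 864,000 = 3,496 s.
3,496 s / 60 = 58.27 minutes.

58.27 minutes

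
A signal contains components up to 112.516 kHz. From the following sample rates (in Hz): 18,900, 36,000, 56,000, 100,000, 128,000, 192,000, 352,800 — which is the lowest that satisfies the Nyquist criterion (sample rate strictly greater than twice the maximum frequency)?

352,800 Hz

Need sample rate > 2 × 112,516 = 225,032 Hz.
Lowest listed rate above 225,032 Hz is 352,800 Hz.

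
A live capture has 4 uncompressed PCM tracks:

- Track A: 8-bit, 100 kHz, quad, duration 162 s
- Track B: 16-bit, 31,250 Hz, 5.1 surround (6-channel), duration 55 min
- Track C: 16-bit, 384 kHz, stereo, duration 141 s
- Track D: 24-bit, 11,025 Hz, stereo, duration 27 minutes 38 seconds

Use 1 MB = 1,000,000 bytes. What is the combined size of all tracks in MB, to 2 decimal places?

Track A: 100,000 × 162 × 1 × 4 = 64,800,000 bytes.
Track B: 55 min = 3,300 s; 31,250 × 3,300 × 2 × 6 = 1,237,500,000 bytes.
Track C: 384,000 × 141 × 2 × 2 = 216,576,000 bytes.
Track D: 27 minutes 38 seconds = 1,658 s; 11,025 × 1,658 × 3 × 2 = 109,676,700 bytes.
Total = 1,628,552,700 bytes = 1628.55 MB.

1628.55 MB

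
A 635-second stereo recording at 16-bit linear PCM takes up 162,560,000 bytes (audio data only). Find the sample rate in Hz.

Bytes = sample_rate × seconds × bytes_per_sample × channels.
sample_rate = 162,560,000 / (635 × 2 × 2) = 162,560,000 / 2,540 = 64,000 Hz.

64,000 Hz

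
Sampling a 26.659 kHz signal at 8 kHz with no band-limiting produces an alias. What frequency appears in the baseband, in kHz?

Nyquist = 8,000/2 = 4,000 Hz; 26,659 Hz exceeds it.
Alias = |26,659 − 3×8,000| = |26,659 − 24,000| = 2,659 Hz = 2.659 kHz.

2.659 kHz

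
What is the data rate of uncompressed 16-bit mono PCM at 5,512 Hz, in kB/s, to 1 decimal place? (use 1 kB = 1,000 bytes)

Bit rate = 5,512 × 16 × 1 = 88,192 bits/s.
88,192 / 8 = 11,024 B/s = 11.0 kB/s.

11.0 kB/s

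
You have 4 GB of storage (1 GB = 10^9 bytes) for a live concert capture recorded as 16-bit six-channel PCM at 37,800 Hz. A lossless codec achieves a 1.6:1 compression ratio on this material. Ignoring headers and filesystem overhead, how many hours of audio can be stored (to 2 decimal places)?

3.92 hours

Uncompressed byte rate = 37,800 × 2 × 6 = 453,600 bytes/s.
After 1.6:1 compression, effective rate ≈ 283500 bytes/s.
Capacity = 4 × 1,000,000,000 = 4,000,000,000 bytes.
4,000,000,000 / effective rate ≈ 14109.35 s → 3.92 hours.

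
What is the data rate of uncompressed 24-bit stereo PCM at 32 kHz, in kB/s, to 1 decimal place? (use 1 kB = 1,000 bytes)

192.0 kB/s

Bit rate = 32,000 × 24 × 2 = 1,536,000 bits/s.
1,536,000 / 8 = 192,000 B/s = 192.0 kB/s.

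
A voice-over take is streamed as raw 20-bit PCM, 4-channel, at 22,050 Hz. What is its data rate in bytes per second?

220,500 bytes/s

Bit rate = 22,050 × 20 × 4 = 1,764,000 bits/s.
1,764,000 / 8 = 220,500 bytes/s.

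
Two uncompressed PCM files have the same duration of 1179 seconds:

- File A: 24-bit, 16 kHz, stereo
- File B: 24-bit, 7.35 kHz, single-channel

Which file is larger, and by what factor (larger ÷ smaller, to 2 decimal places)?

File A, by a factor of 4.35

File A: 16,000 × 3 × 2 = 96,000 bytes/s.
File B: 7,350 × 3 × 1 = 22,050 bytes/s.
File A is larger; ratio = 113,184,000 / 25,996,950 = 4.35.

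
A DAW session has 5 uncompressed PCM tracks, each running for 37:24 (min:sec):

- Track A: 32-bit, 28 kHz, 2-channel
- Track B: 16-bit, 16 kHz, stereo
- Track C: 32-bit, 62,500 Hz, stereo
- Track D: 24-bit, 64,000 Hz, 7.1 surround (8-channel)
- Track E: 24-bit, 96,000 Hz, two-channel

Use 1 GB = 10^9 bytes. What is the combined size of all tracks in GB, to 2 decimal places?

37:24 (min:sec) = 2,244 s.
Track A: 28,000 × 2,244 × 4 × 2 = 502,656,000 bytes.
Track B: 16,000 × 2,244 × 2 × 2 = 143,616,000 bytes.
Track C: 62,500 × 2,244 × 4 × 2 = 1,122,000,000 bytes.
Track D: 64,000 × 2,244 × 3 × 8 = 3,446,784,000 bytes.
Track E: 96,000 × 2,244 × 3 × 2 = 1,292,544,000 bytes.
Total = 6,507,600,000 bytes = 6.51 GB.

6.51 GB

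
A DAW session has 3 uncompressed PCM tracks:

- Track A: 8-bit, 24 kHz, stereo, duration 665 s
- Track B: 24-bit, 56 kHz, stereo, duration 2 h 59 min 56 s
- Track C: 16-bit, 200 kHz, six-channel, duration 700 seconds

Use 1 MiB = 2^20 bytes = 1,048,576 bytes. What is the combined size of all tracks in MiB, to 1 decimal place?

Track A: 24,000 × 665 × 1 × 2 = 31,920,000 bytes.
Track B: 2 h 59 min 56 s = 10,796 s; 56,000 × 10,796 × 3 × 2 = 3,627,456,000 bytes.
Track C: 200,000 × 700 × 2 × 6 = 1,680,000,000 bytes.
Total = 5,339,376,000 bytes = 5092.0 MiB.

5092.0 MiB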